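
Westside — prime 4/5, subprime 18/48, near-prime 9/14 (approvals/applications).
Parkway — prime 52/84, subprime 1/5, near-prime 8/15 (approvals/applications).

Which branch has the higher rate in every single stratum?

Prime: Westside 4/5 = 80.0%, Parkway 52/84 = 61.9% → Westside
Subprime: Westside 18/48 = 37.5%, Parkway 1/5 = 20.0% → Westside
Near-prime: Westside 9/14 = 64.3%, Parkway 8/15 = 53.3% → Westside
Westside has the higher rate in all 3 groups.

Westside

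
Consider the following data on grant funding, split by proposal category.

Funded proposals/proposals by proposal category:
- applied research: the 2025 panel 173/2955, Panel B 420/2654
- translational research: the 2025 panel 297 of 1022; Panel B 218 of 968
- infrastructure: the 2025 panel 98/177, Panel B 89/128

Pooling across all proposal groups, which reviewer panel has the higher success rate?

Applied research: the 2025 panel 173/2955 = 5.9%, Panel B 420/2654 = 15.8% → Panel B
Translational research: the 2025 panel 297/1022 = 29.1%, Panel B 218/968 = 22.5% → the 2025 panel
Infrastructure: the 2025 panel 98/177 = 55.4%, Panel B 89/128 = 69.5% → Panel B
Overall: the 2025 panel 568/4154 = 13.7%, Panel B 727/3750 = 19.4% → Panel B
(Neither sweeps every proposal group, but Panel B has the higher pooled rate.)

Panel B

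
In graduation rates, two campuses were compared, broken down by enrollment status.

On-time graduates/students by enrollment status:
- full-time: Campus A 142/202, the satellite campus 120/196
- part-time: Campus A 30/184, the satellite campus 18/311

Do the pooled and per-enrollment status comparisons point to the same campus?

Yes

Full-time: Campus A 142/202 = 70.3%, the satellite campus 120/196 = 61.2% → Campus A
Part-time: Campus A 30/184 = 16.3%, the satellite campus 18/311 = 5.8% → Campus A
Overall: Campus A 172/386 = 44.6%, the satellite campus 138/507 = 27.2% → Campus A
Campus A wins overall and in every enrollment group — no reversal.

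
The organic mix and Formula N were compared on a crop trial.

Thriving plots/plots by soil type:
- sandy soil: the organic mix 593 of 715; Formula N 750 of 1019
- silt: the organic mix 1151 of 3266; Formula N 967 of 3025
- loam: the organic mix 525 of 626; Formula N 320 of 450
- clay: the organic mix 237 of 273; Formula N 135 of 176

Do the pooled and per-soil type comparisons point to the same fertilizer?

Sandy soil: the organic mix 593/715 = 82.9%, Formula N 750/1019 = 73.6% → the organic mix
Silt: the organic mix 1151/3266 = 35.2%, Formula N 967/3025 = 32.0% → the organic mix
Loam: the organic mix 525/626 = 83.9%, Formula N 320/450 = 71.1% → the organic mix
Clay: the organic mix 237/273 = 86.8%, Formula N 135/176 = 76.7% → the organic mix
Overall: the organic mix 2506/4880 = 51.4%, Formula N 2172/4670 = 46.5% → the organic mix
The organic mix wins overall and in every soil group — no reversal.

Yes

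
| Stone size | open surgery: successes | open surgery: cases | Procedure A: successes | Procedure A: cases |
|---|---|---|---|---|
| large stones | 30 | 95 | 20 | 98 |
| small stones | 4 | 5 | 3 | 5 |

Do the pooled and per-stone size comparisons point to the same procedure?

Large stones: open surgery 30/95 = 31.6%, Procedure A 20/98 = 20.4% → open surgery
Small stones: open surgery 4/5 = 80.0%, Procedure A 3/5 = 60.0% → open surgery
Overall: open surgery 34/100 = 34.0%, Procedure A 23/103 = 22.3% → open surgery
Open surgery wins overall and in every stone group — no reversal.

Yes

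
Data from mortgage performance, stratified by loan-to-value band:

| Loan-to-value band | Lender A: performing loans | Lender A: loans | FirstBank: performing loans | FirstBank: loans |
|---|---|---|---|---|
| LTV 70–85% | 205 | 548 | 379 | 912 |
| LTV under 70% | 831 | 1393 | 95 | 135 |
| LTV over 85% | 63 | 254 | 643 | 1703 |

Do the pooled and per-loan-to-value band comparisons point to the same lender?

No

LTV 70–85%: Lender A 205/548 = 37.4%, FirstBank 379/912 = 41.6% → FirstBank
LTV under 70%: Lender A 831/1393 = 59.7%, FirstBank 95/135 = 70.4% → FirstBank
LTV over 85%: Lender A 63/254 = 24.8%, FirstBank 643/1703 = 37.8% → FirstBank
Overall: Lender A 1099/2195 = 50.1%, FirstBank 1117/2750 = 40.6% → Lender A
FirstBank wins each loan-to-value group but Lender A wins overall — the comparison reverses. FirstBank's loans skew toward LTV over 85%, which has a lower base rate.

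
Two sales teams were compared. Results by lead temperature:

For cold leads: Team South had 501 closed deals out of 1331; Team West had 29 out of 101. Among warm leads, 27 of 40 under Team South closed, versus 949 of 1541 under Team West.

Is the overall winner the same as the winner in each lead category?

No

Cold: Team South 501/1331 = 37.6%, Team West 29/101 = 28.7% → Team South
Warm: Team South 27/40 = 67.5%, Team West 949/1541 = 61.6% → Team South
Overall: Team South 528/1371 = 38.5%, Team West 978/1642 = 59.6% → Team West
Team South wins each lead group but Team West wins overall — the comparison reverses. Team South's leads skew toward cold, which has a lower base rate.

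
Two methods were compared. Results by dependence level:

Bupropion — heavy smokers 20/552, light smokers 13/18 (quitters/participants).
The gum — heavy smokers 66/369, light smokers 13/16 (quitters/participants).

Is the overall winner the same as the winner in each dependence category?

Heavy smokers: bupropion 20/552 = 3.6%, the gum 66/369 = 17.9% → the gum
Light smokers: bupropion 13/18 = 72.2%, the gum 13/16 = 81.2% → the gum
Overall: bupropion 33/570 = 5.8%, the gum 79/385 = 20.5% → the gum
The gum wins overall and in every dependence group — no reversal.

Yes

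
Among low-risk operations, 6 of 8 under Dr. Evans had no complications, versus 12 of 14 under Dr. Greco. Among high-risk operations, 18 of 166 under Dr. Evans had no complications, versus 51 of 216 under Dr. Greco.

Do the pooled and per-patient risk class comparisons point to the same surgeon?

Low-risk: Dr. Evans 6/8 = 75.0%, Dr. Greco 12/14 = 85.7% → Dr. Greco
High-risk: Dr. Evans 18/166 = 10.8%, Dr. Greco 51/216 = 23.6% → Dr. Greco
Overall: Dr. Evans 24/174 = 13.8%, Dr. Greco 63/230 = 27.4% → Dr. Greco
Dr. Greco wins overall and in every patient risk group — no reversal.

Yes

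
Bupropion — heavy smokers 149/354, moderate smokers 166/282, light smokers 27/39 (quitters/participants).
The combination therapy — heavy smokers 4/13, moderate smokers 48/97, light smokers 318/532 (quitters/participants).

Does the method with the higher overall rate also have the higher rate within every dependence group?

No

Heavy smokers: bupropion 149/354 = 42.1%, the combination therapy 4/13 = 30.8% → bupropion
Moderate smokers: bupropion 166/282 = 58.9%, the combination therapy 48/97 = 49.5% → bupropion
Light smokers: bupropion 27/39 = 69.2%, the combination therapy 318/532 = 59.8% → bupropion
Overall: bupropion 342/675 = 50.7%, the combination therapy 370/642 = 57.6% → the combination therapy
Bupropion wins each dependence group but the combination therapy wins overall — the comparison reverses. Bupropion's participants skew toward heavy smokers, which has a lower base rate.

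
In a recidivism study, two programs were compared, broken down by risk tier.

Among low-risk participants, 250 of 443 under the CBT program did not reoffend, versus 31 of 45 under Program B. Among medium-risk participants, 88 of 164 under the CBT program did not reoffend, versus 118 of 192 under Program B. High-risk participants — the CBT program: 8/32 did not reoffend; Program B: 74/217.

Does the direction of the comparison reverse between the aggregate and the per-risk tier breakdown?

Low-risk: the CBT program 250/443 = 56.4%, Program B 31/45 = 68.9% → Program B
Medium-risk: the CBT program 88/164 = 53.7%, Program B 118/192 = 61.5% → Program B
High-risk: the CBT program 8/32 = 25.0%, Program B 74/217 = 34.1% → Program B
Overall: the CBT program 346/639 = 54.1%, Program B 223/454 = 49.1% → the CBT program
Program B wins each risk group but the CBT program wins overall — the comparison reverses. Program B's participants skew toward high-risk, which has a lower base rate.

Yes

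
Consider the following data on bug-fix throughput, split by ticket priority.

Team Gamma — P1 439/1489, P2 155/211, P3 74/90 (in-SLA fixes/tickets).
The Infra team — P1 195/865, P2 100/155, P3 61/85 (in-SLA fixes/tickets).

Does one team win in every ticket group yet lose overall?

P1: Team Gamma 439/1489 = 29.5%, the Infra team 195/865 = 22.5% → Team Gamma
P2: Team Gamma 155/211 = 73.5%, the Infra team 100/155 = 64.5% → Team Gamma
P3: Team Gamma 74/90 = 82.2%, the Infra team 61/85 = 71.8% → Team Gamma
Overall: Team Gamma 668/1790 = 37.3%, the Infra team 356/1105 = 32.2% → Team Gamma
Team Gamma wins overall and in every ticket group — no reversal.

No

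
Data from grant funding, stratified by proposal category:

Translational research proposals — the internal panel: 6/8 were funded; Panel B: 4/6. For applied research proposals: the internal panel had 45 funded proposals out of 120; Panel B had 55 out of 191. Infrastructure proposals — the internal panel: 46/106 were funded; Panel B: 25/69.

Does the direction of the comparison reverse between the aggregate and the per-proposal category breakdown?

No

Translational research: the internal panel 6/8 = 75.0%, Panel B 4/6 = 66.7% → the internal panel
Applied research: the internal panel 45/120 = 37.5%, Panel B 55/191 = 28.8% → the internal panel
Infrastructure: the internal panel 46/106 = 43.4%, Panel B 25/69 = 36.2% → the internal panel
Overall: the internal panel 97/234 = 41.5%, Panel B 84/266 = 31.6% → the internal panel
The internal panel wins overall and in every proposal group — no reversal.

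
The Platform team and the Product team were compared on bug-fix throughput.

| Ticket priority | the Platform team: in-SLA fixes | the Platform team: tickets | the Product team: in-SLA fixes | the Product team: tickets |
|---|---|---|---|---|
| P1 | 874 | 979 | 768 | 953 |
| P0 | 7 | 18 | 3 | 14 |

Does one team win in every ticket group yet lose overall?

P1: the Platform team 874/979 = 89.3%, the Product team 768/953 = 80.6% → the Platform team
P0: the Platform team 7/18 = 38.9%, the Product team 3/14 = 21.4% → the Platform team
Overall: the Platform team 881/997 = 88.4%, the Product team 771/967 = 79.7% → the Platform team
The Platform team wins overall and in every ticket group — no reversal.

No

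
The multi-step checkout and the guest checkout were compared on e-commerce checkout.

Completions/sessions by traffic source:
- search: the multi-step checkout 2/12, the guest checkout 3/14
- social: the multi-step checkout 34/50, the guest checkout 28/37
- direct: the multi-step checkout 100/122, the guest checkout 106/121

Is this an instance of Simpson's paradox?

Search: the multi-step checkout 2/12 = 16.7%, the guest checkout 3/14 = 21.4% → the guest checkout
Social: the multi-step checkout 34/50 = 68.0%, the guest checkout 28/37 = 75.7% → the guest checkout
Direct: the multi-step checkout 100/122 = 82.0%, the guest checkout 106/121 = 87.6% → the guest checkout
Overall: the multi-step checkout 136/184 = 73.9%, the guest checkout 137/172 = 79.7% → the guest checkout
The guest checkout wins overall and in every traffic group — no reversal.

No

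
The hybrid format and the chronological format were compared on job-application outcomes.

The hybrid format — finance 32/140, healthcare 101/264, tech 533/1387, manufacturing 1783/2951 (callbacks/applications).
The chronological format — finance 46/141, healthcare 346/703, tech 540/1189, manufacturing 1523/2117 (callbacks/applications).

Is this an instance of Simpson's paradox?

No

Finance: the hybrid format 32/140 = 22.9%, the chronological format 46/141 = 32.6% → the chronological format
Healthcare: the hybrid format 101/264 = 38.3%, the chronological format 346/703 = 49.2% → the chronological format
Tech: the hybrid format 533/1387 = 38.4%, the chronological format 540/1189 = 45.4% → the chronological format
Manufacturing: the hybrid format 1783/2951 = 60.4%, the chronological format 1523/2117 = 71.9% → the chronological format
Overall: the hybrid format 2449/4742 = 51.6%, the chronological format 2455/4150 = 59.2% → the chronological format
The chronological format wins overall and in every industry group — no reversal.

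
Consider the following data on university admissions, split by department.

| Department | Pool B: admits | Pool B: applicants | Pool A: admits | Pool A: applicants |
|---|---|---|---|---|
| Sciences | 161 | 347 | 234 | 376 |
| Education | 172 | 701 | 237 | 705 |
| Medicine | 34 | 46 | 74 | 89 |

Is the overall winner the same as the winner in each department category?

Yes

Sciences: Pool B 161/347 = 46.4%, Pool A 234/376 = 62.2% → Pool A
Education: Pool B 172/701 = 24.5%, Pool A 237/705 = 33.6% → Pool A
Medicine: Pool B 34/46 = 73.9%, Pool A 74/89 = 83.1% → Pool A
Overall: Pool B 367/1094 = 33.5%, Pool A 545/1170 = 46.6% → Pool A
Pool A wins overall and in every department group — no reversal.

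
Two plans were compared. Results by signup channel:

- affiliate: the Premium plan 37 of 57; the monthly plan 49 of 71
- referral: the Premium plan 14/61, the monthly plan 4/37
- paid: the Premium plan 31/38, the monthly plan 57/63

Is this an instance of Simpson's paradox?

Affiliate: the Premium plan 37/57 = 64.9%, the monthly plan 49/71 = 69.0% → the monthly plan
Referral: the Premium plan 14/61 = 23.0%, the monthly plan 4/37 = 10.8% → the Premium plan
Paid: the Premium plan 31/38 = 81.6%, the monthly plan 57/63 = 90.5% → the monthly plan
Overall: the Premium plan 82/156 = 52.6%, the monthly plan 110/171 = 64.3% → the monthly plan
Neither sweeps: the Premium plan wins 1 of 3 groups, the monthly plan wins 2. The monthly plan wins overall but not every group — no Simpson reversal.

No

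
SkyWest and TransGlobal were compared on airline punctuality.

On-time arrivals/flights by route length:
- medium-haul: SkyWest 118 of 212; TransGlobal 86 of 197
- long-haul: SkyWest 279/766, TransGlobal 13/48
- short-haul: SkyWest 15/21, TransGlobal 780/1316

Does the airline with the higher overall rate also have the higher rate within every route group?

Medium-haul: SkyWest 118/212 = 55.7%, TransGlobal 86/197 = 43.7% → SkyWest
Long-haul: SkyWest 279/766 = 36.4%, TransGlobal 13/48 = 27.1% → SkyWest
Short-haul: SkyWest 15/21 = 71.4%, TransGlobal 780/1316 = 59.3% → SkyWest
Overall: SkyWest 412/999 = 41.2%, TransGlobal 879/1561 = 56.3% → TransGlobal
SkyWest wins each route group but TransGlobal wins overall — the comparison reverses. SkyWest's flights skew toward long-haul, which has a lower base rate.

No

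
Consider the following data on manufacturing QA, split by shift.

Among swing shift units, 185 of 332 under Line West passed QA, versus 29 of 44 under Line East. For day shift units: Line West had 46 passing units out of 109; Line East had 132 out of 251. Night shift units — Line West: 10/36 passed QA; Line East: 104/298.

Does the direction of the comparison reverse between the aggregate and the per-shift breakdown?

Yes

Swing shift: Line West 185/332 = 55.7%, Line East 29/44 = 65.9% → Line East
Day shift: Line West 46/109 = 42.2%, Line East 132/251 = 52.6% → Line East
Night shift: Line West 10/36 = 27.8%, Line East 104/298 = 34.9% → Line East
Overall: Line West 241/477 = 50.5%, Line East 265/593 = 44.7% → Line West
Line East wins each shift group but Line West wins overall — the comparison reverses. Line East's units skew toward night shift, which has a lower base rate.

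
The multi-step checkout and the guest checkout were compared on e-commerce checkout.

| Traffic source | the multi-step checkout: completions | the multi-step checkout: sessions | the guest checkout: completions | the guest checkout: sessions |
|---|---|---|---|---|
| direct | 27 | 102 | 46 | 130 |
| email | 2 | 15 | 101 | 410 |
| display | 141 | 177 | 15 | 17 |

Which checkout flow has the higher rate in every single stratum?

Direct: the multi-step checkout 27/102 = 26.5%, the guest checkout 46/130 = 35.4% → the guest checkout
Email: the multi-step checkout 2/15 = 13.3%, the guest checkout 101/410 = 24.6% → the guest checkout
Display: the multi-step checkout 141/177 = 79.7%, the guest checkout 15/17 = 88.2% → the guest checkout
The guest checkout has the higher rate in all 3 groups.

the guest checkout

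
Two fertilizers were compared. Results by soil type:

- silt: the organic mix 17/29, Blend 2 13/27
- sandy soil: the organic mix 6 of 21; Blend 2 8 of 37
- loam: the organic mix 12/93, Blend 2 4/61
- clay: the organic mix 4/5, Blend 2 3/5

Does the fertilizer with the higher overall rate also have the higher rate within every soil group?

Yes

Silt: the organic mix 17/29 = 58.6%, Blend 2 13/27 = 48.1% → the organic mix
Sandy soil: the organic mix 6/21 = 28.6%, Blend 2 8/37 = 21.6% → the organic mix
Loam: the organic mix 12/93 = 12.9%, Blend 2 4/61 = 6.6% → the organic mix
Clay: the organic mix 4/5 = 80.0%, Blend 2 3/5 = 60.0% → the organic mix
Overall: the organic mix 39/148 = 26.4%, Blend 2 28/130 = 21.5% → the organic mix
The organic mix wins overall and in every soil group — no reversal.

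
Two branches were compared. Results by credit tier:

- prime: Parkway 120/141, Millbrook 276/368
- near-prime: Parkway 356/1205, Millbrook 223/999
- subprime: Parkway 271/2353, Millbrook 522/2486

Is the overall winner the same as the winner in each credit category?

No

Prime: Parkway 120/141 = 85.1%, Millbrook 276/368 = 75.0% → Parkway
Near-prime: Parkway 356/1205 = 29.5%, Millbrook 223/999 = 22.3% → Parkway
Subprime: Parkway 271/2353 = 11.5%, Millbrook 522/2486 = 21.0% → Millbrook
Overall: Parkway 747/3699 = 20.2%, Millbrook 1021/3853 = 26.5% → Millbrook
Neither sweeps: Parkway wins 2 of 3 groups, Millbrook wins 1. Millbrook wins overall but not every group — no Simpson reversal.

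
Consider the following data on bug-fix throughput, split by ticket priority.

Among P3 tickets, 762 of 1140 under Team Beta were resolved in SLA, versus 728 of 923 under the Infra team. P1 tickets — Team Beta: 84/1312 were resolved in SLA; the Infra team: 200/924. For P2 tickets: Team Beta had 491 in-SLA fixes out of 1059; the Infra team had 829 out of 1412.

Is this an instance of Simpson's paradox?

P3: Team Beta 762/1140 = 66.8%, the Infra team 728/923 = 78.9% → the Infra team
P1: Team Beta 84/1312 = 6.4%, the Infra team 200/924 = 21.6% → the Infra team
P2: Team Beta 491/1059 = 46.4%, the Infra team 829/1412 = 58.7% → the Infra team
Overall: Team Beta 1337/3511 = 38.1%, the Infra team 1757/3259 = 53.9% → the Infra team
The Infra team wins overall and in every ticket group — no reversal.

No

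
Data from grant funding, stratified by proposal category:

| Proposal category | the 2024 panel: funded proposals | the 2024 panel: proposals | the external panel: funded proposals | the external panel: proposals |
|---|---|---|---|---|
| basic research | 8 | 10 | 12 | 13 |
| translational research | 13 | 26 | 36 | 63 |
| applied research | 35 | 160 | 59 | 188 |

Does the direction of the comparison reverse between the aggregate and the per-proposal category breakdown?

No

Basic research: the 2024 panel 8/10 = 80.0%, the external panel 12/13 = 92.3% → the external panel
Translational research: the 2024 panel 13/26 = 50.0%, the external panel 36/63 = 57.1% → the external panel
Applied research: the 2024 panel 35/160 = 21.9%, the external panel 59/188 = 31.4% → the external panel
Overall: the 2024 panel 56/196 = 28.6%, the external panel 107/264 = 40.5% → the external panel
The external panel wins overall and in every proposal group — no reversal.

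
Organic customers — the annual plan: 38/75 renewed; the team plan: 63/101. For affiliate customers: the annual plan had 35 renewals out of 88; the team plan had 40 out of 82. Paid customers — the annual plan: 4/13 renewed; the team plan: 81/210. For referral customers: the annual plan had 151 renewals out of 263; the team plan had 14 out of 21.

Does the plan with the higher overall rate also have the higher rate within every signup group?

Organic: the annual plan 38/75 = 50.7%, the team plan 63/101 = 62.4% → the team plan
Affiliate: the annual plan 35/88 = 39.8%, the team plan 40/82 = 48.8% → the team plan
Paid: the annual plan 4/13 = 30.8%, the team plan 81/210 = 38.6% → the team plan
Referral: the annual plan 151/263 = 57.4%, the team plan 14/21 = 66.7% → the team plan
Overall: the annual plan 228/439 = 51.9%, the team plan 198/414 = 47.8% → the annual plan
The team plan wins each signup group but the annual plan wins overall — the comparison reverses. The team plan's customers skew toward paid, which has a lower base rate.

No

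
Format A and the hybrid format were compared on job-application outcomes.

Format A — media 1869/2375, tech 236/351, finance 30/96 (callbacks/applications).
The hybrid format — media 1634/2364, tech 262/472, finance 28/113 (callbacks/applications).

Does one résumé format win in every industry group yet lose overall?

Media: Format A 1869/2375 = 78.7%, the hybrid format 1634/2364 = 69.1% → Format A
Tech: Format A 236/351 = 67.2%, the hybrid format 262/472 = 55.5% → Format A
Finance: Format A 30/96 = 31.2%, the hybrid format 28/113 = 24.8% → Format A
Overall: Format A 2135/2822 = 75.7%, the hybrid format 1924/2949 = 65.2% → Format A
Format A wins overall and in every industry group — no reversal.

No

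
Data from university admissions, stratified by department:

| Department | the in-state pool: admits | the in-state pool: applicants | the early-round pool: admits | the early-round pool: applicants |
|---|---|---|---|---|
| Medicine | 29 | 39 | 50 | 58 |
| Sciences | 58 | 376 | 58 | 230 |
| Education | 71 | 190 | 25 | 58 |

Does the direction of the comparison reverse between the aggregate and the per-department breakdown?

Medicine: the in-state pool 29/39 = 74.4%, the early-round pool 50/58 = 86.2% → the early-round pool
Sciences: the in-state pool 58/376 = 15.4%, the early-round pool 58/230 = 25.2% → the early-round pool
Education: the in-state pool 71/190 = 37.4%, the early-round pool 25/58 = 43.1% → the early-round pool
Overall: the in-state pool 158/605 = 26.1%, the early-round pool 133/346 = 38.4% → the early-round pool
The early-round pool wins overall and in every department group — no reversal.

No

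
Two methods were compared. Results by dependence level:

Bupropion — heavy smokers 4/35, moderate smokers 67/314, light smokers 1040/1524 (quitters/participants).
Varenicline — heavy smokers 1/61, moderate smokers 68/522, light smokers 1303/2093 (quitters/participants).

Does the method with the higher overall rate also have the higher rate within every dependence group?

Heavy smokers: bupropion 4/35 = 11.4%, varenicline 1/61 = 1.6% → bupropion
Moderate smokers: bupropion 67/314 = 21.3%, varenicline 68/522 = 13.0% → bupropion
Light smokers: bupropion 1040/1524 = 68.2%, varenicline 1303/2093 = 62.3% → bupropion
Overall: bupropion 1111/1873 = 59.3%, varenicline 1372/2676 = 51.3% → bupropion
Bupropion wins overall and in every dependence group — no reversal.

Yes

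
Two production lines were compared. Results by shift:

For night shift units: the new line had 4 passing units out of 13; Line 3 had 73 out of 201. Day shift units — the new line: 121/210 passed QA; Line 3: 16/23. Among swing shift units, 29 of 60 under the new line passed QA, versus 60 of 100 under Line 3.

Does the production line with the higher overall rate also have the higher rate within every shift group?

No

Night shift: the new line 4/13 = 30.8%, Line 3 73/201 = 36.3% → Line 3
Day shift: the new line 121/210 = 57.6%, Line 3 16/23 = 69.6% → Line 3
Swing shift: the new line 29/60 = 48.3%, Line 3 60/100 = 60.0% → Line 3
Overall: the new line 154/283 = 54.4%, Line 3 149/324 = 46.0% → the new line
Line 3 wins each shift group but the new line wins overall — the comparison reverses. Line 3's units skew toward night shift, which has a lower base rate.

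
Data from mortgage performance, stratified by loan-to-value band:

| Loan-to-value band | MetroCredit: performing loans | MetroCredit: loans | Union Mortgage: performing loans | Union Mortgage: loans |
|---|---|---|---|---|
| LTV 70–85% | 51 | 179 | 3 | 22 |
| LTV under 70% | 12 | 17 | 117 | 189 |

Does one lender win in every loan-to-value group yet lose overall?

LTV 70–85%: MetroCredit 51/179 = 28.5%, Union Mortgage 3/22 = 13.6% → MetroCredit
LTV under 70%: MetroCredit 12/17 = 70.6%, Union Mortgage 117/189 = 61.9% → MetroCredit
Overall: MetroCredit 63/196 = 32.1%, Union Mortgage 120/211 = 56.9% → Union Mortgage
MetroCredit wins each loan-to-value group but Union Mortgage wins overall — the comparison reverses. MetroCredit's loans skew toward LTV 70–85%, which has a lower base rate.

Yes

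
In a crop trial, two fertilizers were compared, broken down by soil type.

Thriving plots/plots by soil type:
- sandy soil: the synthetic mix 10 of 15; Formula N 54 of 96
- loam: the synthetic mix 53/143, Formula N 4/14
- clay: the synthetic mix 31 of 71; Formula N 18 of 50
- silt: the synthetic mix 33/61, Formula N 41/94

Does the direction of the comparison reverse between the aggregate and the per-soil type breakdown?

Yes

Sandy soil: the synthetic mix 10/15 = 66.7%, Formula N 54/96 = 56.2% → the synthetic mix
Loam: the synthetic mix 53/143 = 37.1%, Formula N 4/14 = 28.6% → the synthetic mix
Clay: the synthetic mix 31/71 = 43.7%, Formula N 18/50 = 36.0% → the synthetic mix
Silt: the synthetic mix 33/61 = 54.1%, Formula N 41/94 = 43.6% → the synthetic mix
Overall: the synthetic mix 127/290 = 43.8%, Formula N 117/254 = 46.1% → Formula N
The synthetic mix wins each soil group but Formula N wins overall — the comparison reverses. The synthetic mix's plots skew toward loam, which has a lower base rate.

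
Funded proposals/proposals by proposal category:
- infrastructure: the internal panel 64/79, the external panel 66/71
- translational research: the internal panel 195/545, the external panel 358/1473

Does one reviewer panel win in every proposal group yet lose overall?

Infrastructure: the internal panel 64/79 = 81.0%, the external panel 66/71 = 93.0% → the external panel
Translational research: the internal panel 195/545 = 35.8%, the external panel 358/1473 = 24.3% → the internal panel
Overall: the internal panel 259/624 = 41.5%, the external panel 424/1544 = 27.5% → the internal panel
Neither sweeps: the internal panel wins 1 of 2 groups, the external panel wins 1. The internal panel wins overall but not every group — no Simpson reversal.

No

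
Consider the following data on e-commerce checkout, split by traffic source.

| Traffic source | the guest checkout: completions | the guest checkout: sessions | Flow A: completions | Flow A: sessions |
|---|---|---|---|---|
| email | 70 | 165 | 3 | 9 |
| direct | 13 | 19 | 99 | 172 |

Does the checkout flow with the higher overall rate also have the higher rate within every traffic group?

No

Email: the guest checkout 70/165 = 42.4%, Flow A 3/9 = 33.3% → the guest checkout
Direct: the guest checkout 13/19 = 68.4%, Flow A 99/172 = 57.6% → the guest checkout
Overall: the guest checkout 83/184 = 45.1%, Flow A 102/181 = 56.4% → Flow A
The guest checkout wins each traffic group but Flow A wins overall — the comparison reverses. The guest checkout's sessions skew toward email, which has a lower base rate.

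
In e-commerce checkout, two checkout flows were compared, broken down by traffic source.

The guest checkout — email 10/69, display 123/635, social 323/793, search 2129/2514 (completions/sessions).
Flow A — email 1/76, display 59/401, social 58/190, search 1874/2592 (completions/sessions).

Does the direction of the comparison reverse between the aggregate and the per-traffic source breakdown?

No

Email: the guest checkout 10/69 = 14.5%, Flow A 1/76 = 1.3% → the guest checkout
Display: the guest checkout 123/635 = 19.4%, Flow A 59/401 = 14.7% → the guest checkout
Social: the guest checkout 323/793 = 40.7%, Flow A 58/190 = 30.5% → the guest checkout
Search: the guest checkout 2129/2514 = 84.7%, Flow A 1874/2592 = 72.3% → the guest checkout
Overall: the guest checkout 2585/4011 = 64.4%, Flow A 1992/3259 = 61.1% → the guest checkout
The guest checkout wins overall and in every traffic group — no reversal.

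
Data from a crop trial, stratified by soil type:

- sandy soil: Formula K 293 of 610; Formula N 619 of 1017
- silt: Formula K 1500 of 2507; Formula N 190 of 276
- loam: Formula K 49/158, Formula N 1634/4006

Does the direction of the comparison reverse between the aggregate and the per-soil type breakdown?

Sandy soil: Formula K 293/610 = 48.0%, Formula N 619/1017 = 60.9% → Formula N
Silt: Formula K 1500/2507 = 59.8%, Formula N 190/276 = 68.8% → Formula N
Loam: Formula K 49/158 = 31.0%, Formula N 1634/4006 = 40.8% → Formula N
Overall: Formula K 1842/3275 = 56.2%, Formula N 2443/5299 = 46.1% → Formula K
Formula N wins each soil group but Formula K wins overall — the comparison reverses. Formula N's plots skew toward loam, which has a lower base rate.

Yes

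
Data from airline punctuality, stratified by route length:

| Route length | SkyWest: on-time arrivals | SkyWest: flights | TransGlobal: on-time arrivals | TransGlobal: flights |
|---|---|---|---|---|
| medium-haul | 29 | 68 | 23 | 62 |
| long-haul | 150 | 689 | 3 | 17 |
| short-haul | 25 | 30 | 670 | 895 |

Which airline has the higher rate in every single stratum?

SkyWest

Medium-haul: SkyWest 29/68 = 42.6%, TransGlobal 23/62 = 37.1% → SkyWest
Long-haul: SkyWest 150/689 = 21.8%, TransGlobal 3/17 = 17.6% → SkyWest
Short-haul: SkyWest 25/30 = 83.3%, TransGlobal 670/895 = 74.9% → SkyWest
SkyWest has the higher rate in all 3 groups.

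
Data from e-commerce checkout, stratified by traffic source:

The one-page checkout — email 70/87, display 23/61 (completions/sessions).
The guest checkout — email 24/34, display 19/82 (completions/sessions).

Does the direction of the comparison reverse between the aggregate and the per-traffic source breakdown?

No

Email: the one-page checkout 70/87 = 80.5%, the guest checkout 24/34 = 70.6% → the one-page checkout
Display: the one-page checkout 23/61 = 37.7%, the guest checkout 19/82 = 23.2% → the one-page checkout
Overall: the one-page checkout 93/148 = 62.8%, the guest checkout 43/116 = 37.1% → the one-page checkout
The one-page checkout wins overall and in every traffic group — no reversal.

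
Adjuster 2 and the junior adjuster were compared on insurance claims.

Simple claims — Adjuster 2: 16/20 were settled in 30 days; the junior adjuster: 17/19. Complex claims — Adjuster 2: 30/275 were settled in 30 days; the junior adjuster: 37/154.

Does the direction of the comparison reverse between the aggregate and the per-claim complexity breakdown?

Simple: Adjuster 2 16/20 = 80.0%, the junior adjuster 17/19 = 89.5% → the junior adjuster
Complex: Adjuster 2 30/275 = 10.9%, the junior adjuster 37/154 = 24.0% → the junior adjuster
Overall: Adjuster 2 46/295 = 15.6%, the junior adjuster 54/173 = 31.2% → the junior adjuster
The junior adjuster wins overall and in every claim group — no reversal.

No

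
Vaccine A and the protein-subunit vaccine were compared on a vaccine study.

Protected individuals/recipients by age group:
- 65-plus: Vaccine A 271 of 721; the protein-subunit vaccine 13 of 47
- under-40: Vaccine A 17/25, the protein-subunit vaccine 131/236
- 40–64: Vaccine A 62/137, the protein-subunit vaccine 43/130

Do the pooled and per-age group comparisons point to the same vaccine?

65-plus: Vaccine A 271/721 = 37.6%, the protein-subunit vaccine 13/47 = 27.7% → Vaccine A
Under-40: Vaccine A 17/25 = 68.0%, the protein-subunit vaccine 131/236 = 55.5% → Vaccine A
40–64: Vaccine A 62/137 = 45.3%, the protein-subunit vaccine 43/130 = 33.1% → Vaccine A
Overall: Vaccine A 350/883 = 39.6%, the protein-subunit vaccine 187/413 = 45.3% → the protein-subunit vaccine
Vaccine A wins each age group but the protein-subunit vaccine wins overall — the comparison reverses. Vaccine A's recipients skew toward 65-plus, which has a lower base rate.

No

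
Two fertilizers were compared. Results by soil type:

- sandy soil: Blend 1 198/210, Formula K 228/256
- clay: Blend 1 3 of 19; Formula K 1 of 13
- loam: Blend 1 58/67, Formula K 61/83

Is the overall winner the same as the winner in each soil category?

Sandy soil: Blend 1 198/210 = 94.3%, Formula K 228/256 = 89.1% → Blend 1
Clay: Blend 1 3/19 = 15.8%, Formula K 1/13 = 7.7% → Blend 1
Loam: Blend 1 58/67 = 86.6%, Formula K 61/83 = 73.5% → Blend 1
Overall: Blend 1 259/296 = 87.5%, Formula K 290/352 = 82.4% → Blend 1
Blend 1 wins overall and in every soil group — no reversal.

Yes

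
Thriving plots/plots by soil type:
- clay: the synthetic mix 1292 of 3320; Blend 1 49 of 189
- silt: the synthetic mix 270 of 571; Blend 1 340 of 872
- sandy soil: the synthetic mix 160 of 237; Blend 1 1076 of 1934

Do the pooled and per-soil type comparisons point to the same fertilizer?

Clay: the synthetic mix 1292/3320 = 38.9%, Blend 1 49/189 = 25.9% → the synthetic mix
Silt: the synthetic mix 270/571 = 47.3%, Blend 1 340/872 = 39.0% → the synthetic mix
Sandy soil: the synthetic mix 160/237 = 67.5%, Blend 1 1076/1934 = 55.6% → the synthetic mix
Overall: the synthetic mix 1722/4128 = 41.7%, Blend 1 1465/2995 = 48.9% → Blend 1
The synthetic mix wins each soil group but Blend 1 wins overall — the comparison reverses. The synthetic mix's plots skew toward clay, which has a lower base rate.

No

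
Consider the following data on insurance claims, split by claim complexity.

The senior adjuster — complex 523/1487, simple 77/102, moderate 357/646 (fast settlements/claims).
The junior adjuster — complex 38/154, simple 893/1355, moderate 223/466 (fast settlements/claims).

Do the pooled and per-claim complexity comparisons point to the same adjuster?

Complex: the senior adjuster 523/1487 = 35.2%, the junior adjuster 38/154 = 24.7% → the senior adjuster
Simple: the senior adjuster 77/102 = 75.5%, the junior adjuster 893/1355 = 65.9% → the senior adjuster
Moderate: the senior adjuster 357/646 = 55.3%, the junior adjuster 223/466 = 47.9% → the senior adjuster
Overall: the senior adjuster 957/2235 = 42.8%, the junior adjuster 1154/1975 = 58.4% → the junior adjuster
The senior adjuster wins each claim group but the junior adjuster wins overall — the comparison reverses. The senior adjuster's claims skew toward complex, which has a lower base rate.

No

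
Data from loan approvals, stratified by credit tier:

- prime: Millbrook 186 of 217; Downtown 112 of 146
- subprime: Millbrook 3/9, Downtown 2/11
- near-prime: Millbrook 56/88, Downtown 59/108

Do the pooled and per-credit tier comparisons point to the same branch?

Yes

Prime: Millbrook 186/217 = 85.7%, Downtown 112/146 = 76.7% → Millbrook
Subprime: Millbrook 3/9 = 33.3%, Downtown 2/11 = 18.2% → Millbrook
Near-prime: Millbrook 56/88 = 63.6%, Downtown 59/108 = 54.6% → Millbrook
Overall: Millbrook 245/314 = 78.0%, Downtown 173/265 = 65.3% → Millbrook
Millbrook wins overall and in every credit group — no reversal.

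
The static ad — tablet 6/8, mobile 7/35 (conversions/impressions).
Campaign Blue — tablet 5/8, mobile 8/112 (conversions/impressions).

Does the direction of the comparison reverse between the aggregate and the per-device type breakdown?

Tablet: the static ad 6/8 = 75.0%, Campaign Blue 5/8 = 62.5% → the static ad
Mobile: the static ad 7/35 = 20.0%, Campaign Blue 8/112 = 7.1% → the static ad
Overall: the static ad 13/43 = 30.2%, Campaign Blue 13/120 = 10.8% → the static ad
The static ad wins overall and in every device group — no reversal.

No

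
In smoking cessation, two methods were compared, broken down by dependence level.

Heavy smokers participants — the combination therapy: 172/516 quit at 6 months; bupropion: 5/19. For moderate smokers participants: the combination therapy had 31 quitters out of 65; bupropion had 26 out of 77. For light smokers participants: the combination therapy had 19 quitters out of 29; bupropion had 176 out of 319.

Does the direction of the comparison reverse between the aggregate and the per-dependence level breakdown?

Yes

Heavy smokers: the combination therapy 172/516 = 33.3%, bupropion 5/19 = 26.3% → the combination therapy
Moderate smokers: the combination therapy 31/65 = 47.7%, bupropion 26/77 = 33.8% → the combination therapy
Light smokers: the combination therapy 19/29 = 65.5%, bupropion 176/319 = 55.2% → the combination therapy
Overall: the combination therapy 222/610 = 36.4%, bupropion 207/415 = 49.9% → bupropion
The combination therapy wins each dependence group but bupropion wins overall — the comparison reverses. The combination therapy's participants skew toward heavy smokers, which has a lower base rate.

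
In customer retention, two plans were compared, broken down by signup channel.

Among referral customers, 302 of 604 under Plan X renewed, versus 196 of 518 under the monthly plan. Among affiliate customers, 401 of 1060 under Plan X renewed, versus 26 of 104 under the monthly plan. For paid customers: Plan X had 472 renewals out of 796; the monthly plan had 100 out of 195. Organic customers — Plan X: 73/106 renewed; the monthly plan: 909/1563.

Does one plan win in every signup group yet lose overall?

Referral: Plan X 302/604 = 50.0%, the monthly plan 196/518 = 37.8% → Plan X
Affiliate: Plan X 401/1060 = 37.8%, the monthly plan 26/104 = 25.0% → Plan X
Paid: Plan X 472/796 = 59.3%, the monthly plan 100/195 = 51.3% → Plan X
Organic: Plan X 73/106 = 68.9%, the monthly plan 909/1563 = 58.2% → Plan X
Overall: Plan X 1248/2566 = 48.6%, the monthly plan 1231/2380 = 51.7% → the monthly plan
Plan X wins each signup group but the monthly plan wins overall — the comparison reverses. Plan X's customers skew toward affiliate, which has a lower base rate.

Yes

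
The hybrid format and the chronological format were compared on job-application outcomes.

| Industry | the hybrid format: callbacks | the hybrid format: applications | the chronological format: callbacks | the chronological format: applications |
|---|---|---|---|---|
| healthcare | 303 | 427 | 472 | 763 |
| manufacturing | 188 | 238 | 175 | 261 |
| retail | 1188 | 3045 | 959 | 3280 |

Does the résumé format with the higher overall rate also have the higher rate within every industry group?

Yes

Healthcare: the hybrid format 303/427 = 71.0%, the chronological format 472/763 = 61.9% → the hybrid format
Manufacturing: the hybrid format 188/238 = 79.0%, the chronological format 175/261 = 67.0% → the hybrid format
Retail: the hybrid format 1188/3045 = 39.0%, the chronological format 959/3280 = 29.2% → the hybrid format
Overall: the hybrid format 1679/3710 = 45.3%, the chronological format 1606/4304 = 37.3% → the hybrid format
The hybrid format wins overall and in every industry group — no reversal.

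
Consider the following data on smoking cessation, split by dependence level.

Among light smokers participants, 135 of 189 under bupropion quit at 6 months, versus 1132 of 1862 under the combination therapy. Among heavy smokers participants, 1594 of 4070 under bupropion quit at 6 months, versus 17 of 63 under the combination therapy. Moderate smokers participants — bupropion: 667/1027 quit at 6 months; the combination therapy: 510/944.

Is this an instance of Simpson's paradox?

Yes

Light smokers: bupropion 135/189 = 71.4%, the combination therapy 1132/1862 = 60.8% → bupropion
Heavy smokers: bupropion 1594/4070 = 39.2%, the combination therapy 17/63 = 27.0% → bupropion
Moderate smokers: bupropion 667/1027 = 64.9%, the combination therapy 510/944 = 54.0% → bupropion
Overall: bupropion 2396/5286 = 45.3%, the combination therapy 1659/2869 = 57.8% → the combination therapy
Bupropion wins each dependence group but the combination therapy wins overall — the comparison reverses. Bupropion's participants skew toward heavy smokers, which has a lower base rate.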